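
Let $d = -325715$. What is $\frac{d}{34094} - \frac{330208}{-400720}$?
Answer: $- \frac{7453900203}{853884230} \approx -8.7294$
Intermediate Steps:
$\frac{d}{34094} - \frac{330208}{-400720} = - \frac{325715}{34094} - \frac{330208}{-400720} = \left(-325715\right) \frac{1}{34094} - - \frac{20638}{25045} = - \frac{325715}{34094} + \frac{20638}{25045} = - \frac{7453900203}{853884230}$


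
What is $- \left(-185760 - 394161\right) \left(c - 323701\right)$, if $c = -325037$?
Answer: $-376216789698$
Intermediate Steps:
$- \left(-185760 - 394161\right) \left(c - 323701\right) = - \left(-185760 - 394161\right) \left(-325037 - 323701\right) = - \left(-579921\right) \left(-648738\right) = \left(-1\right) 376216789698 = -376216789698$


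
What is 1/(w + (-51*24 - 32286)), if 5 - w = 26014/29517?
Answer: -29517/988993099 ≈ -2.9846e-5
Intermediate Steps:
w = 121571/29517 (w = 5 - 26014/29517 = 121571/29517 ≈ 4.1187)
1/(w + (-51*24 - 32286)) = 1/(121571/29517 + (-51*24 - 32286)) = 1/(121571/29517 + (-1224 - 32286)) = 1/(121571/29517 - 33510) = 1/(-988993099/29517) = -29517/988993099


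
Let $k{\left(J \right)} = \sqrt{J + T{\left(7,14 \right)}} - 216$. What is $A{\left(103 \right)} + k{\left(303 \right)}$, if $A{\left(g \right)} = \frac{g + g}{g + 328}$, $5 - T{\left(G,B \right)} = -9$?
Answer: $- \frac{92890}{431} + \sqrt{317} \approx -197.72$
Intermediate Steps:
$T{\left(G,B \right)} = 14$ ($T{\left(G,B \right)} = 5 - -9 = 5 + 9 = 14$)
$A{\left(g \right)} = \frac{2 g}{328 + g}$
$k{\left(J \right)} = -216 + \sqrt{14 + J}$ ($k{\left(J \right)} = \sqrt{J + 14} - 216 = \sqrt{14 + J} - 216 = -216 + \sqrt{14 + J}$)
$A{\left(103 \right)} + k{\left(303 \right)} = 2 \cdot 103 \frac{1}{328 + 103} - \left(216 - \sqrt{14 + 303}\right) = 2 \cdot 103 \cdot \frac{1}{431} - \left(216 - \sqrt{317}\right) = \frac{206}{431} - \left(216 - \sqrt{317}\right) = - \frac{92890}{431} + \sqrt{317}$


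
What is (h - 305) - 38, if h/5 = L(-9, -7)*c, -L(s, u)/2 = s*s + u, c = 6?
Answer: -4783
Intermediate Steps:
L(s, u) = -2*u - 2*s² (L(s, u) = -2*(s*s + u) = -2*(s² + u) = -2*(u + s²) = -2*u - 2*s²)
h = -4440 (h = 5*((-2*(-7) - 2*(-9)²)*6) = 5*((14 - 2*81)*6) = 5*((14 - 162)*6) = 5*(-148*6) = 5*(-888) = -4440)
(h - 305) - 38 = (-4440 - 305) - 38 = -4745 - 38 = -4783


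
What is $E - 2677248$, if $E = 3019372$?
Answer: $342124$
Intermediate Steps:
$E - 2677248 = 3019372 - 2677248 = 342124$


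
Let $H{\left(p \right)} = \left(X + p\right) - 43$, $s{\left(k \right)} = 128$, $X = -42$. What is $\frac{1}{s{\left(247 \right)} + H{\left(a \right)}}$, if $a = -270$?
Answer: $- \frac{1}{227} \approx -0.0044053$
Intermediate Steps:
$H{\left(p \right)} = -85 + p$ ($H{\left(p \right)} = \left(-42 + p\right) - 43 = -85 + p$)
$\frac{1}{s{\left(247 \right)} + H{\left(a \right)}} = \frac{1}{128 - 355} = \frac{1}{-227} = - \frac{1}{227}$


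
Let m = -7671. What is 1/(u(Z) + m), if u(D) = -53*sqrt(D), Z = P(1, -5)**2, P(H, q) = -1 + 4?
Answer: -1/7830 ≈ -0.00012771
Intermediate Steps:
P(H, q) = 3
Z = 9 (Z = 3**2 = 9)
1/(u(Z) + m) = 1/(-53*sqrt(9) - 7671) = 1/(-53*3 - 7671) = 1/(-159 - 7671) = 1/(-7830) = -1/7830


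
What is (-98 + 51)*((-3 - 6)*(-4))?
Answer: -1692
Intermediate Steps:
(-98 + 51)*((-3 - 6)*(-4)) = -(-423)*(-4) = -47*36 = -1692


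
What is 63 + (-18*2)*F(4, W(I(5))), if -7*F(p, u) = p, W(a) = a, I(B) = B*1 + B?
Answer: 585/7 ≈ 83.571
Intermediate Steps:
I(B) = 2*B (I(B) = B + B = 2*B)
F(p, u) = -p/7
63 + (-18*2)*F(4, W(I(5))) = 63 + (-18*2)*(-⅐*4) = 63 - 36*(-4/7) = 63 + 144/7 = 585/7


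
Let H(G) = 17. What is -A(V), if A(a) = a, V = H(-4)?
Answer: -17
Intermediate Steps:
V = 17
-A(V) = -1*17 = -17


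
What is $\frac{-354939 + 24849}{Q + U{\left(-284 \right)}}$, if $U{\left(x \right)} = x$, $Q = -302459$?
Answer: $\frac{330090}{302743} \approx 1.0903$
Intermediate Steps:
$\frac{-354939 + 24849}{Q + U{\left(-284 \right)}} = \frac{-354939 + 24849}{-302459 - 284} = - \frac{330090}{-302743} = \left(-330090\right) \left(- \frac{1}{302743}\right) = \frac{330090}{302743}$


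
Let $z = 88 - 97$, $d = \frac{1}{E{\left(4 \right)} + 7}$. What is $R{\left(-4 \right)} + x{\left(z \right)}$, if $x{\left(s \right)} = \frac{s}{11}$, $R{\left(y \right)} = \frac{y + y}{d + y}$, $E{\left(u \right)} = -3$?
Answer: $\frac{217}{165} \approx 1.3152$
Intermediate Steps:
$d = \frac{1}{4}$ ($d = \frac{1}{-3 + 7} = \frac{1}{4} \approx 0.25$)
$z = -9$ ($z = 88 - 97 = -9$)
$R{\left(y \right)} = \frac{2 y}{\frac{1}{4} + y}$ ($R{\left(y \right)} = \frac{y + y}{\frac{1}{4} + y} = \frac{2 y}{\frac{1}{4} + y}$)
$x{\left(s \right)} = \frac{s}{11}$
$R{\left(-4 \right)} + x{\left(z \right)} = 8 \left(-4\right) \frac{1}{1 + 4 \left(-4\right)} + \frac{1}{11} \left(-9\right) = 8 \left(-4\right) \frac{1}{1 - 16} - \frac{9}{11} = 8 \left(-4\right) \frac{1}{-15} - \frac{9}{11} = 8 \left(-4\right) \left(- \frac{1}{15}\right) - \frac{9}{11} = \frac{32}{15} - \frac{9}{11} = \frac{217}{165}$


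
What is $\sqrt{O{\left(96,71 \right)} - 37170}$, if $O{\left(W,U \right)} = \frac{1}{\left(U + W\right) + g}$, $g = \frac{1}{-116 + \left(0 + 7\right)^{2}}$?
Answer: $\frac{i \sqrt{1163154526721}}{5594} \approx 192.8 i$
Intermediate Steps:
$g = - \frac{1}{67}$ ($g = \frac{1}{-116 + 7^{2}} = \frac{1}{-116 + 49} = \frac{1}{-67} = - \frac{1}{67} \approx -0.014925$)
$O{\left(W,U \right)} = \frac{1}{- \frac{1}{67} + U + W}$ ($O{\left(W,U \right)} = \frac{1}{\left(U + W\right) - \frac{1}{67}} = \frac{1}{- \frac{1}{67} + U + W}$)
$\sqrt{O{\left(96,71 \right)} - 37170} = \sqrt{\frac{67}{-1 + 67 \cdot 71 + 67 \cdot 96} - 37170} = \sqrt{\frac{67}{-1 + 4757 + 6432} - 37170} = \sqrt{\frac{67}{11188} - 37170} = \sqrt{- \frac{415857893}{11188}} = \frac{i \sqrt{1163154526721}}{5594}$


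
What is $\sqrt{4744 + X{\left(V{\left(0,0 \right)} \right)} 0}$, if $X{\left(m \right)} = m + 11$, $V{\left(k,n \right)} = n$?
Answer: $2 \sqrt{1186} \approx 68.877$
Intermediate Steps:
$X{\left(m \right)} = 11 + m$
$\sqrt{4744 + X{\left(V{\left(0,0 \right)} \right)} 0} = \sqrt{4744 + \left(11 + 0\right) 0} = \sqrt{4744 + 11 \cdot 0} = \sqrt{4744 + 0} = \sqrt{4744} = 2 \sqrt{1186}$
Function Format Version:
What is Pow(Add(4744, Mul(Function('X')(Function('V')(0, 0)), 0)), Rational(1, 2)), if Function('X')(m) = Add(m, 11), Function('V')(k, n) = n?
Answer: Mul(2, Pow(1186, Rational(1, 2))) ≈ 68.877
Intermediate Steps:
Function('X')(m) = Add(11, m)
Pow(Add(4744, Mul(Function('X')(Function('V')(0, 0)), 0)), Rational(1, 2)) = Pow(Add(4744, Mul(Add(11, 0), 0)), Rational(1, 2)) = Pow(Add(4744, Mul(11, 0)), Rational(1, 2)) = Pow(Add(4744, 0), Rational(1, 2)) = Pow(4744, Rational(1, 2)) = Mul(2, Pow(1186, Rational(1, 2)))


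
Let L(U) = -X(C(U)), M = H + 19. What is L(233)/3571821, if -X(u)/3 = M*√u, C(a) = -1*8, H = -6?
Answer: 26*I*√2/1190607 ≈ 3.0883e-5*I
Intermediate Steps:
M = 13 (M = -6 + 19 = 13)
C(a) = -8
X(u) = -39*√u
L(U) = 78*I*√2 (L(U) = -(-39)*√(-8) = -(-39)*2*I*√2 = -(-78)*I*√2 = 78*I*√2)
L(233)/3571821 = (78*I*√2)/3571821 = (78*I*√2)*(1/3571821) = 26*I*√2/1190607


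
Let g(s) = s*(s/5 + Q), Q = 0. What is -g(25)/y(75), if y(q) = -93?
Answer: 125/93 ≈ 1.3441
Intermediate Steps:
g(s) = s²/5 (g(s) = s*(s/5 + 0) = s*(s/5) = s²/5)
-g(25)/y(75) = -(⅕)*25²/(-93) = -(⅕)*625*(-1)/93 = -125*(-1)/93 = -1*(-125/93) = 125/93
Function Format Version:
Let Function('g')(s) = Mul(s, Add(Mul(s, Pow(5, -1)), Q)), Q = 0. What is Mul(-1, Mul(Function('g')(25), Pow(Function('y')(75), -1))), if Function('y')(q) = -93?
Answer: Rational(125, 93) ≈ 1.3441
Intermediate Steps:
Function('g')(s) = Mul(Rational(1, 5), Pow(s, 2)) (Function('g')(s) = Mul(s, Add(Mul(s, Pow(5, -1)), 0)) = Mul(s, Add(Mul(s, Rational(1, 5)), 0)) = Mul(s, Add(Mul(Rational(1, 5), s), 0)) = Mul(s, Mul(Rational(1, 5), s)) = Mul(Rational(1, 5), Pow(s, 2)))
Mul(-1, Mul(Function('g')(25), Pow(Function('y')(75), -1))) = Mul(-1, Mul(Mul(Rational(1, 5), Pow(25, 2)), Pow(-93, -1))) = Mul(-1, Mul(Mul(Rational(1, 5), 625), Rational(-1, 93))) = Mul(-1, Mul(125, Rational(-1, 93))) = Mul(-1, Rational(-125, 93)) = Rational(125, 93)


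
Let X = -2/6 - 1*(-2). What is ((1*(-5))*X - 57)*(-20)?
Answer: 3920/3 ≈ 1306.7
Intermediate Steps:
X = 5/3 (X = -2*⅙ + 2 = -⅓ + 2 = 5/3 ≈ 1.6667)
((1*(-5))*X - 57)*(-20) = ((1*(-5))*(5/3) - 57)*(-20) = (-5*5/3 - 57)*(-20) = (-25/3 - 57)*(-20) = -196/3*(-20) = 3920/3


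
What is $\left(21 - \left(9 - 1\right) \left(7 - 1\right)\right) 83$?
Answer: $-2241$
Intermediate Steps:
$\left(21 - \left(9 - 1\right) \left(7 - 1\right)\right) 83 = \left(21 - 8 \cdot 6\right) 83 = \left(21 - 48\right) 83 = \left(-27\right) 83 = -2241$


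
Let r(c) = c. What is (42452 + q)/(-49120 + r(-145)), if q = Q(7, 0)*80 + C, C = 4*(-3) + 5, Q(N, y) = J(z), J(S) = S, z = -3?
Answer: -8441/9853 ≈ -0.85669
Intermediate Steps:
Q(N, y) = -3
C = -7 (C = -12 + 5 = -7)
q = -247 (q = -3*80 - 7 = -240 - 7 = -247)
(42452 + q)/(-49120 + r(-145)) = (42452 - 247)/(-49120 - 145) = 42205/(-49265) = 42205*(-1/49265) = -8441/9853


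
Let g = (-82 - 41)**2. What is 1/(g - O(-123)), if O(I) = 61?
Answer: 1/15068 ≈ 6.6366e-5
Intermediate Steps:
g = 15129 (g = (-123)**2 = 15129)
1/(g - O(-123)) = 1/(15129 - 1*61) = 1/(15129 - 61) = 1/15068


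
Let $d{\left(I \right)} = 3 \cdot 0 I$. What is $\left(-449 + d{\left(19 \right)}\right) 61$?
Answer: $-27389$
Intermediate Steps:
$d{\left(I \right)} = 0$ ($d{\left(I \right)} = 0 I = 0$)
$\left(-449 + d{\left(19 \right)}\right) 61 = \left(-449 + 0\right) 61 = \left(-449\right) 61 = -27389$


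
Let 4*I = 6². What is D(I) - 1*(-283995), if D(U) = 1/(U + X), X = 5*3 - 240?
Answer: 61342919/216 ≈ 2.8400e+5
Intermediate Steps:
X = -225 (X = 15 - 240 = -225)
I = 9 (I = (¼)*6² = (¼)*36 = 9)
D(U) = 1/(-225 + U) (D(U) = 1/(U - 225) = 1/(-225 + U))
D(I) - 1*(-283995) = 1/(-225 + 9) - 1*(-283995) = 1/(-216) + 283995 = -1/216 + 283995 = 61342919/216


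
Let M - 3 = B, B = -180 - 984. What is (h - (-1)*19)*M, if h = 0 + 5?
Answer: -27864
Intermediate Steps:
h = 5
B = -1164
M = -1161 (M = 3 - 1164 = -1161)
(h - (-1)*19)*M = (5 - (-1)*19)*(-1161) = (5 - 1*(-19))*(-1161) = (5 + 19)*(-1161) = 24*(-1161) = -27864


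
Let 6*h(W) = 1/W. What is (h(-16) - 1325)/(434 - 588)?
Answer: 127201/14784 ≈ 8.6040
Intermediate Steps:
h(W) = 1/(6*W)
(h(-16) - 1325)/(434 - 588) = ((1/6)/(-16) - 1325)/(434 - 588) = ((1/6)*(-1/16) - 1325)/(-154) = (-1/96 - 1325)*(-1/154) = -127201/96*(-1/154) = 127201/14784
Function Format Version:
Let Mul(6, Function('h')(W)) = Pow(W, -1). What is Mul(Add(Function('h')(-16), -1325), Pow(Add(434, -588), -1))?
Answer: Rational(127201, 14784) ≈ 8.6040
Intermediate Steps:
Function('h')(W) = Mul(Rational(1, 6), Pow(W, -1))
Mul(Add(Function('h')(-16), -1325), Pow(Add(434, -588), -1)) = Mul(Add(Mul(Rational(1, 6), Pow(-16, -1)), -1325), Pow(Add(434, -588), -1)) = Mul(Add(Mul(Rational(1, 6), Rational(-1, 16)), -1325), Pow(-154, -1)) = Mul(Add(Rational(-1, 96), -1325), Rational(-1, 154)) = Mul(Rational(-127201, 96), Rational(-1, 154)) = Rational(127201, 14784)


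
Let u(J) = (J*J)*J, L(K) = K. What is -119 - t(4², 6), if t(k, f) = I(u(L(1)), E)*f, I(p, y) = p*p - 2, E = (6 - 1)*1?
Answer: -113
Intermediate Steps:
u(J) = J³ (u(J) = J²*J = J³)
E = 5 (E = 5*1 = 5)
I(p, y) = -2 + p² (I(p, y) = p² - 2 = -2 + p²)
t(k, f) = -f (t(k, f) = (-2 + (1³)²)*f = (-2 + 1²)*f = (-2 + 1)*f = -f)
-119 - t(4², 6) = -119 - (-1)*6 = -119 - 1*(-6) = -119 + 6 = -113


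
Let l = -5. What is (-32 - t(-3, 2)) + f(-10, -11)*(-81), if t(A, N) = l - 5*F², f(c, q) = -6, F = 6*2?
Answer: 1179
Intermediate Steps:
F = 12
t(A, N) = -725 (t(A, N) = -5 - 5*12² = -5 - 5*144 = -5 - 720 = -725)
(-32 - t(-3, 2)) + f(-10, -11)*(-81) = (-32 - 1*(-725)) - 6*(-81) = (-32 + 725) + 486 = 693 + 486 = 1179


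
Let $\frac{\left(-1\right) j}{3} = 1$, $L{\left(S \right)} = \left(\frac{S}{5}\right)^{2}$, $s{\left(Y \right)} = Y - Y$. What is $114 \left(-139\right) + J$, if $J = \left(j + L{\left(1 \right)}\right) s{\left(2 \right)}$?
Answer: $-15846$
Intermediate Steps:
$s{\left(Y \right)} = 0$
$L{\left(S \right)} = \frac{S^{2}}{25}$ ($L{\left(S \right)} = \left(S \frac{1}{5}\right)^{2} = \left(\frac{S}{5}\right)^{2} = \frac{S^{2}}{25}$)
$j = -3$ ($j = \left(-3\right) 1 = -3$)
$J = 0$ ($J = \left(-3 + \frac{1^{2}}{25}\right) 0 = \left(-3 + \frac{1}{25} \cdot 1\right) 0 = \left(-3 + \frac{1}{25}\right) 0 = \left(- \frac{74}{25}\right) 0 = 0$)
$114 \left(-139\right) + J = 114 \left(-139\right) + 0 = -15846 + 0 = -15846$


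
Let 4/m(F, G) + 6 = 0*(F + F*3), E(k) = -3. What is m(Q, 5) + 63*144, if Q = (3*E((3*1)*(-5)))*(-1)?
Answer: 27214/3 ≈ 9071.3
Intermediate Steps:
Q = 9 (Q = (3*(-3))*(-1) = -9*(-1) = 9)
m(F, G) = -2/3 (m(F, G) = 4/(-6 + 0*(F + F*3)) = 4/(-6 + 0*(F + 3*F)) = 4/(-6 + 0*(4*F)) = 4/(-6 + 0) = 4/(-6) = 4*(-1/6) = -2/3)
m(Q, 5) + 63*144 = -2/3 + 63*144 = -2/3 + 9072 = 27214/3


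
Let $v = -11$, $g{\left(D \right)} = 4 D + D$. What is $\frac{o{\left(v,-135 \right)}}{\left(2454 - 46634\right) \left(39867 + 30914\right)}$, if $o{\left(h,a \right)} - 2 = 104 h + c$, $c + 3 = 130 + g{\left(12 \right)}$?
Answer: $\frac{191}{625420916} \approx 3.0539 \cdot 10^{-7}$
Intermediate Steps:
$g{\left(D \right)} = 5 D$
$c = 187$ ($c = -3 + \left(130 + 5 \cdot 12\right) = -3 + \left(130 + 60\right) = -3 + 190 = 187$)
$o{\left(h,a \right)} = 189 + 104 h$ ($o{\left(h,a \right)} = 2 + \left(104 h + 187\right) = 2 + \left(187 + 104 h\right) = 189 + 104 h$)
$\frac{o{\left(v,-135 \right)}}{\left(2454 - 46634\right) \left(39867 + 30914\right)} = \frac{189 + 104 \left(-11\right)}{\left(2454 - 46634\right) \left(39867 + 30914\right)} = \frac{189 - 1144}{\left(-44180\right) 70781} = - \frac{955}{-3127104580} = \left(-955\right) \left(- \frac{1}{3127104580}\right) = \frac{191}{625420916}$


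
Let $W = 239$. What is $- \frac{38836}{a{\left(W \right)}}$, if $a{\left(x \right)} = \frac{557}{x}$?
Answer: $- \frac{9281804}{557} \approx -16664.0$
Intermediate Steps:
$- \frac{38836}{a{\left(W \right)}} = - \frac{38836}{557 \cdot \frac{1}{239}} = - \frac{38836}{\frac{557}{239}} = \left(-38836\right) \frac{239}{557} = - \frac{9281804}{557}$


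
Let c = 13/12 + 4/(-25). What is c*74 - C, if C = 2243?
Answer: -326201/150 ≈ -2174.7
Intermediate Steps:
c = 277/300 (c = 13*(1/12) + 4*(-1/25) = 13/12 - 4/25 = 277/300 ≈ 0.92333)
c*74 - C = (277/300)*74 - 1*2243 = 10249/150 - 2243 = -326201/150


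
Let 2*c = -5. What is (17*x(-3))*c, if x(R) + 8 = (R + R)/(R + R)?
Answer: 595/2 ≈ 297.50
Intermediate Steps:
x(R) = -7 (x(R) = -8 + (R + R)/(R + R) = -8 + (2*R)/((2*R)) = -8 + (2*R)*(1/(2*R)) = -8 + 1 = -7)
c = -5/2 (c = (½)*(-5) = -5/2 ≈ -2.5000)
(17*x(-3))*c = (17*(-7))*(-5/2) = -119*(-5/2) = 595/2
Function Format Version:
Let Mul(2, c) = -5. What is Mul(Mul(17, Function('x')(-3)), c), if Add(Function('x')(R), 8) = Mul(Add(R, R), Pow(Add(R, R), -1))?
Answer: Rational(595, 2) ≈ 297.50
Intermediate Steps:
Function('x')(R) = -7 (Function('x')(R) = Add(-8, Mul(Add(R, R), Pow(Add(R, R), -1))) = Add(-8, Mul(Mul(2, R), Pow(Mul(2, R), -1))) = Add(-8, Mul(Mul(2, R), Mul(Rational(1, 2), Pow(R, -1)))) = Add(-8, 1) = -7)
c = Rational(-5, 2) (c = Mul(Rational(1, 2), -5) = Rational(-5, 2) ≈ -2.5000)
Mul(Mul(17, Function('x')(-3)), c) = Mul(Mul(17, -7), Rational(-5, 2)) = Mul(-119, Rational(-5, 2)) = Rational(595, 2)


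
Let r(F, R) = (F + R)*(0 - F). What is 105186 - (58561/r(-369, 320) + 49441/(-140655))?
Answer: 89172127887802/847727685 ≈ 1.0519e+5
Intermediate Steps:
r(F, R) = -F*(F + R) (r(F, R) = (F + R)*(-F) = -F*(F + R))
105186 - (58561/r(-369, 320) + 49441/(-140655)) = 105186 - (58561/((-1*(-369)*(-369 + 320))) + 49441/(-140655)) = 105186 - (58561/((-1*(-369)*(-49))) + 49441*(-1/140655)) = 105186 - (58561/(-18081) - 49441/140655) = 105186 - (58561*(-1/18081) - 49441/140655) = 105186 - (-58561/18081 - 49441/140655) = 105186 - 1*(-3043613392/847727685) = 105186 + 3043613392/847727685 = 89172127887802/847727685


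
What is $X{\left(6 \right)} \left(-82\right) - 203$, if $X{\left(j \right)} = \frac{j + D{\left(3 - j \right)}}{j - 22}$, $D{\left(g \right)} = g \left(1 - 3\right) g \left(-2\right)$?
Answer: $\frac{49}{4} \approx 12.25$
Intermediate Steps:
$D{\left(g \right)} = 4 g^{2}$ ($D{\left(g \right)} = g \left(- 2 g\right) \left(-2\right) = - 2 g^{2} \left(-2\right) = 4 g^{2}$)
$X{\left(j \right)} = \frac{j + 4 \left(3 - j\right)^{2}}{-22 + j}$ ($X{\left(j \right)} = \frac{j + 4 \left(3 - j\right)^{2}}{j - 22} = \frac{j + 4 \left(3 - j\right)^{2}}{-22 + j}$)
$X{\left(6 \right)} \left(-82\right) - 203 = \frac{6 + 4 \left(-3 + 6\right)^{2}}{-22 + 6} \left(-82\right) - 203 = \frac{6 + 4 \cdot 3^{2}}{-16} \left(-82\right) - 203 = - \frac{6 + 4 \cdot 9}{16} \left(-82\right) - 203 = - \frac{6 + 36}{16} \left(-82\right) - 203 = \left(- \frac{1}{16}\right) 42 \left(-82\right) - 203 = \left(- \frac{21}{8}\right) \left(-82\right) - 203 = \frac{861}{4} - 203 = \frac{49}{4}$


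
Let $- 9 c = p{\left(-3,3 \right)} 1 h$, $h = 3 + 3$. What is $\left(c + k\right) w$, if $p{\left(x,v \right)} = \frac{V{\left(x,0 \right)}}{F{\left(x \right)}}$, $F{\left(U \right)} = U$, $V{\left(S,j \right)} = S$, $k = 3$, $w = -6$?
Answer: $-14$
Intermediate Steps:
$p{\left(x,v \right)} = 1$ ($p{\left(x,v \right)} = \frac{x}{x} = 1$)
$h = 6$
$c = - \frac{2}{3}$ ($c = - \frac{1 \cdot 1 \cdot 6}{9} = - \frac{1 \cdot 6}{9} = \left(- \frac{1}{9}\right) 6 = - \frac{2}{3} \approx -0.66667$)
$\left(c + k\right) w = \left(- \frac{2}{3} + 3\right) \left(-6\right) = \frac{7}{3} \left(-6\right) = -14$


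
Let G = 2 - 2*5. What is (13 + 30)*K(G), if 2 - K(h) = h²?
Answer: -2666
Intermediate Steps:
G = -8 (G = 2 - 10 = -8)
K(h) = 2 - h²
(13 + 30)*K(G) = (13 + 30)*(2 - 1*(-8)²) = 43*(2 - 1*64) = 43*(2 - 64) = 43*(-62) = -2666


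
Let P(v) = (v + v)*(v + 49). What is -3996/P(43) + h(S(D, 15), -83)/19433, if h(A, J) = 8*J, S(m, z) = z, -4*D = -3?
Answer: -20726959/38438474 ≈ -0.53922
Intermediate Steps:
D = ¾ (D = -¼*(-3) = ¾ ≈ 0.75000)
P(v) = 2*v*(49 + v) (P(v) = (2*v)*(49 + v) = 2*v*(49 + v))
-3996/P(43) + h(S(D, 15), -83)/19433 = -3996*1/(86*(49 + 43)) + (8*(-83))/19433 = -3996/(2*43*92) - 664*1/19433 = -3996/7912 - 664/19433 = -3996*1/7912 - 664/19433 = -999/1978 - 664/19433 = -20726959/38438474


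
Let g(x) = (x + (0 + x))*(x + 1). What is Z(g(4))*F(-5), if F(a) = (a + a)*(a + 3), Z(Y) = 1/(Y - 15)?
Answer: 4/5 ≈ 0.80000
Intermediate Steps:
g(x) = 2*x*(1 + x) (g(x) = (x + x)*(1 + x) = (2*x)*(1 + x) = 2*x*(1 + x))
Z(Y) = 1/(-15 + Y)
F(a) = 2*a*(3 + a) (F(a) = (2*a)*(3 + a) = 2*a*(3 + a))
Z(g(4))*F(-5) = (2*(-5)*(3 - 5))/(-15 + 2*4*(1 + 4)) = (2*(-5)*(-2))/(-15 + 2*4*5) = 20/(-15 + 40) = 20/25 = (1/25)*20 = 4/5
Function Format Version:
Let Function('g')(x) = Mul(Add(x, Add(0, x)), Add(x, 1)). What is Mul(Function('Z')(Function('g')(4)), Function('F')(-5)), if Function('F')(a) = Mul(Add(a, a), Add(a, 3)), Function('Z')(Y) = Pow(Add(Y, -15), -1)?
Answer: Rational(4, 5) ≈ 0.80000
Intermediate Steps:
Function('g')(x) = Mul(2, x, Add(1, x)) (Function('g')(x) = Mul(Add(x, x), Add(1, x)) = Mul(Mul(2, x), Add(1, x)) = Mul(2, x, Add(1, x)))
Function('Z')(Y) = Pow(Add(-15, Y), -1)
Function('F')(a) = Mul(2, a, Add(3, a)) (Function('F')(a) = Mul(Mul(2, a), Add(3, a)) = Mul(2, a, Add(3, a)))
Mul(Function('Z')(Function('g')(4)), Function('F')(-5)) = Mul(Pow(Add(-15, Mul(2, 4, Add(1, 4))), -1), Mul(2, -5, Add(3, -5))) = Mul(Pow(Add(-15, Mul(2, 4, 5)), -1), Mul(2, -5, -2)) = Mul(Pow(Add(-15, 40), -1), 20) = Mul(Pow(25, -1), 20) = Mul(Rational(1, 25), 20) = Rational(4, 5)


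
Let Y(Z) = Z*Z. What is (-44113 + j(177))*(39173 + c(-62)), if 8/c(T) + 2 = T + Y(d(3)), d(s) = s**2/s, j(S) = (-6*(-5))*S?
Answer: -83601335121/55 ≈ -1.5200e+9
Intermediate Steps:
j(S) = 30*S
d(s) = s
Y(Z) = Z**2
c(T) = 8/(7 + T) (c(T) = 8/(-2 + (T + 3**2)) = 8/(-2 + (T + 9)) = 8/(-2 + (9 + T)) = 8/(7 + T))
(-44113 + j(177))*(39173 + c(-62)) = (-44113 + 30*177)*(39173 + 8/(7 - 62)) = (-44113 + 5310)*(39173 + 8/(-55)) = -38803*(39173 + 8*(-1/55)) = -38803*(39173 - 8/55) = -38803*2154507/55 = -83601335121/55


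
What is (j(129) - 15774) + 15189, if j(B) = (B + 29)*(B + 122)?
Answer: 39073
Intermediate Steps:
j(B) = (29 + B)*(122 + B)
(j(129) - 15774) + 15189 = ((3538 + 129² + 151*129) - 15774) + 15189 = ((3538 + 16641 + 19479) - 15774) + 15189 = (39658 - 15774) + 15189 = 23884 + 15189 = 39073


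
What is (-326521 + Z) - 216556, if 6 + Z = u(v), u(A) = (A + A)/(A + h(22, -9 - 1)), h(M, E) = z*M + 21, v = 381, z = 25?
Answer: -258507127/476 ≈ -5.4308e+5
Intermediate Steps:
h(M, E) = 21 + 25*M (h(M, E) = 25*M + 21 = 21 + 25*M)
u(A) = 2*A/(571 + A) (u(A) = (A + A)/(A + (21 + 25*22)) = (2*A)/(A + (21 + 550)) = (2*A)/(A + 571) = (2*A)/(571 + A) = 2*A/(571 + A))
Z = -2475/476 (Z = -6 + 2*381/(571 + 381) = -6 + 2*381/952 = -6 + 2*381*(1/952) = -6 + 381/476 = -2475/476 ≈ -5.1996)
(-326521 + Z) - 216556 = (-326521 - 2475/476) - 216556 = -155426471/476 - 216556 = -258507127/476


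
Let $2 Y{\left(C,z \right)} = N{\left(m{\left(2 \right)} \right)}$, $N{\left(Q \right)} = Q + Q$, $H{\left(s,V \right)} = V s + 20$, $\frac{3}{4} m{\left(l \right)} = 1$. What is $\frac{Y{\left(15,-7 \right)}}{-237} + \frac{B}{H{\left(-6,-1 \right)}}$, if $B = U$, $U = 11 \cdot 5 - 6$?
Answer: $\frac{34735}{18486} \approx 1.879$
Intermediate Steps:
$U = 49$ ($U = 55 - 6 = 49$)
$m{\left(l \right)} = \frac{4}{3}$ ($m{\left(l \right)} = \frac{4}{3} \cdot 1 = \frac{4}{3}$)
$B = 49$
$H{\left(s,V \right)} = 20 + V s$
$N{\left(Q \right)} = 2 Q$
$Y{\left(C,z \right)} = \frac{4}{3}$ ($Y{\left(C,z \right)} = \frac{2 \cdot \frac{4}{3}}{2} = \frac{1}{2} \cdot \frac{8}{3} = \frac{4}{3}$)
$\frac{Y{\left(15,-7 \right)}}{-237} + \frac{B}{H{\left(-6,-1 \right)}} = \frac{4}{3 \left(-237\right)} + \frac{49}{20 - -6} = \frac{4}{3} \left(- \frac{1}{237}\right) + \frac{49}{20 + 6} = - \frac{4}{711} + \frac{49}{26} = \frac{34735}{18486}$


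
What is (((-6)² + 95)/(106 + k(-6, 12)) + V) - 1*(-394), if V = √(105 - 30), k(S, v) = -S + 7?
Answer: 47017/119 + 5*√3 ≈ 403.76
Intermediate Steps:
k(S, v) = 7 - S
V = 5*√3 (V = √75 = 5*√3 ≈ 8.6602)
(((-6)² + 95)/(106 + k(-6, 12)) + V) - 1*(-394) = (((-6)² + 95)/(106 + (7 - 1*(-6))) + 5*√3) - 1*(-394) = ((36 + 95)/(106 + (7 + 6)) + 5*√3) + 394 = (131/(106 + 13) + 5*√3) + 394 = (131/119 + 5*√3) + 394 = 47017/119 + 5*√3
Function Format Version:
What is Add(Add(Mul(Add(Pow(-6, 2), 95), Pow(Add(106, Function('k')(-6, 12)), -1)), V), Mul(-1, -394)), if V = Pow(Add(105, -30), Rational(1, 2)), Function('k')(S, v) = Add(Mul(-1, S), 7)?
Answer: Add(Rational(47017, 119), Mul(5, Pow(3, Rational(1, 2)))) ≈ 403.76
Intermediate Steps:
Function('k')(S, v) = Add(7, Mul(-1, S))
V = Mul(5, Pow(3, Rational(1, 2))) (V = Pow(75, Rational(1, 2)) = Mul(5, Pow(3, Rational(1, 2))) ≈ 8.6602)
Add(Add(Mul(Add(Pow(-6, 2), 95), Pow(Add(106, Function('k')(-6, 12)), -1)), V), Mul(-1, -394)) = Add(Add(Mul(Add(Pow(-6, 2), 95), Pow(Add(106, Add(7, Mul(-1, -6))), -1)), Mul(5, Pow(3, Rational(1, 2)))), Mul(-1, -394)) = Add(Add(Mul(Add(36, 95), Pow(Add(106, Add(7, 6)), -1)), Mul(5, Pow(3, Rational(1, 2)))), 394) = Add(Add(Mul(131, Pow(Add(106, 13), -1)), Mul(5, Pow(3, Rational(1, 2)))), 394) = Add(Add(Mul(131, Pow(119, -1)), Mul(5, Pow(3, Rational(1, 2)))), 394) = Add(Add(Mul(131, Rational(1, 119)), Mul(5, Pow(3, Rational(1, 2)))), 394) = Add(Add(Rational(131, 119), Mul(5, Pow(3, Rational(1, 2)))), 394) = Add(Rational(47017, 119), Mul(5, Pow(3, Rational(1, 2))))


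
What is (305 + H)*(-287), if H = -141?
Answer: -47068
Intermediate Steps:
(305 + H)*(-287) = (305 - 141)*(-287) = 164*(-287) = -47068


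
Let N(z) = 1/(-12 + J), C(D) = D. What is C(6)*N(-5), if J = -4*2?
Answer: -3/10 ≈ -0.30000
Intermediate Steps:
J = -8
N(z) = -1/20 (N(z) = 1/(-12 - 8) = 1/(-20) = -1/20)
C(6)*N(-5) = 6*(-1/20) = -3/10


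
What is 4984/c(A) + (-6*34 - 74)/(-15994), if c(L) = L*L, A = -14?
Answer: 1424439/55979 ≈ 25.446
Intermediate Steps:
c(L) = L²
4984/c(A) + (-6*34 - 74)/(-15994) = 4984/((-14)²) + (-6*34 - 74)/(-15994) = 4984/196 + (-204 - 74)*(-1/15994) = 4984*(1/196) - 278*(-1/15994) = 178/7 + 139/7997 = 1424439/55979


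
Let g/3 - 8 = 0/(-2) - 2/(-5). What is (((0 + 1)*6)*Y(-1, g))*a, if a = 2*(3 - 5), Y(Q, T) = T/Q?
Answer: 3024/5 ≈ 604.80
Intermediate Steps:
g = 126/5 (g = 24 + 3*(0/(-2) - 2/(-5)) = 24 + 3*(0*(-½) - 2*(-⅕)) = 24 + 3*(0 + ⅖) = 24 + 3*(⅖) = 24 + 6/5 = 126/5 ≈ 25.200)
a = -4 (a = 2*(-2) = -4)
(((0 + 1)*6)*Y(-1, g))*a = (((0 + 1)*6)*((126/5)/(-1)))*(-4) = ((1*6)*((126/5)*(-1)))*(-4) = (6*(-126/5))*(-4) = -756/5*(-4) = 3024/5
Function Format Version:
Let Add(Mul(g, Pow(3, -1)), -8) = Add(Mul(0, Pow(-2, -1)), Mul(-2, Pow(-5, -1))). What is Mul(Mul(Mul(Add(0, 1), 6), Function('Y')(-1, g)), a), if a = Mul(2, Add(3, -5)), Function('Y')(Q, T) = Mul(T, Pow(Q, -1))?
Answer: Rational(3024, 5) ≈ 604.80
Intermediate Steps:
g = Rational(126, 5) (g = Add(24, Mul(3, Add(Mul(0, Pow(-2, -1)), Mul(-2, Pow(-5, -1))))) = Add(24, Mul(3, Add(Mul(0, Rational(-1, 2)), Mul(-2, Rational(-1, 5))))) = Add(24, Mul(3, Add(0, Rational(2, 5)))) = Add(24, Mul(3, Rational(2, 5))) = Add(24, Rational(6, 5)) = Rational(126, 5) ≈ 25.200)
a = -4 (a = Mul(2, -2) = -4)
Mul(Mul(Mul(Add(0, 1), 6), Function('Y')(-1, g)), a) = Mul(Mul(Mul(Add(0, 1), 6), Mul(Rational(126, 5), Pow(-1, -1))), -4) = Mul(Mul(Mul(1, 6), Mul(Rational(126, 5), -1)), -4) = Mul(Mul(6, Rational(-126, 5)), -4) = Mul(Rational(-756, 5), -4) = Rational(3024, 5)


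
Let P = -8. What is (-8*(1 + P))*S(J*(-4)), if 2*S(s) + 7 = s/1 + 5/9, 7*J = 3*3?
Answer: -2920/9 ≈ -324.44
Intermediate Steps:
J = 9/7 (J = (3*3)/7 = (1/7)*9 = 9/7 ≈ 1.2857)
S(s) = -29/9 + s/2 (S(s) = -7/2 + (s/1 + 5/9)/2 = -7/2 + (s*1 + 5*(1/9))/2 = -7/2 + (s + 5/9)/2 = -7/2 + (5/9 + s)/2 = -7/2 + (5/18 + s/2) = -29/9 + s/2)
(-8*(1 + P))*S(J*(-4)) = (-8*(1 - 8))*(-29/9 + ((9/7)*(-4))/2) = (-8*(-7))*(-29/9 + (1/2)*(-36/7)) = 56*(-29/9 - 18/7) = 56*(-365/63) = -2920/9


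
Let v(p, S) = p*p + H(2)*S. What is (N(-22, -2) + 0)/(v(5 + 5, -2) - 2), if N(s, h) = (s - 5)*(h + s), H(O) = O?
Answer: 324/47 ≈ 6.8936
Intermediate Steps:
N(s, h) = (-5 + s)*(h + s)
v(p, S) = p² + 2*S (v(p, S) = p*p + 2*S = p² + 2*S)
(N(-22, -2) + 0)/(v(5 + 5, -2) - 2) = (((-22)² - 5*(-2) - 5*(-22) - 2*(-22)) + 0)/(((5 + 5)² + 2*(-2)) - 2) = ((484 + 10 + 110 + 44) + 0)/((10² - 4) - 2) = (648 + 0)/((100 - 4) - 2) = 648/(96 - 2) = 648/94 = 648*(1/94) = 324/47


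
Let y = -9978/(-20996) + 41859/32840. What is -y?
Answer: -301637271/172377160 ≈ -1.7499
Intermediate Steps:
y = 301637271/172377160 (y = -9978*(-1/20996) + 41859*(1/32840) = 4989/10498 + 41859/32840 = 301637271/172377160 ≈ 1.7499)
-y = -1*301637271/172377160 = -301637271/172377160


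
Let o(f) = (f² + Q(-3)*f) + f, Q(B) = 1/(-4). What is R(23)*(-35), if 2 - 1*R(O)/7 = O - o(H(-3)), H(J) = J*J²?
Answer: -673995/4 ≈ -1.6850e+5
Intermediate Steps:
Q(B) = -¼
H(J) = J³
o(f) = f² + 3*f/4 (o(f) = (f² - f/4) + f = f² + 3*f/4)
R(O) = 19901/4 - 7*O (R(O) = 14 - 7*(O - (-3)³*(3 + 4*(-3)³)/4) = 14 - 7*(O - (-27)*(3 + 4*(-27))/4) = 14 - 7*(O - (-27)*(3 - 108)/4) = 14 - 7*(O - (-27)*(-105)/4) = 14 - 7*(O - 1*2835/4) = 14 - 7*(O - 2835/4) = 14 - 7*(-2835/4 + O) = 14 + (19845/4 - 7*O) = 19901/4 - 7*O)
R(23)*(-35) = (19901/4 - 7*23)*(-35) = (19901/4 - 161)*(-35) = (19257/4)*(-35) = -673995/4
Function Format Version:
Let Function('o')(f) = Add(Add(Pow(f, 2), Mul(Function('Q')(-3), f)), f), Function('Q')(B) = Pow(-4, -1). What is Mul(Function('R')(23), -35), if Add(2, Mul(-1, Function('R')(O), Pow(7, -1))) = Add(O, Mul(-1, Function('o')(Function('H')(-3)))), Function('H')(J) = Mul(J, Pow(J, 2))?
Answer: Rational(-673995, 4) ≈ -1.6850e+5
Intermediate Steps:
Function('Q')(B) = Rational(-1, 4)
Function('H')(J) = Pow(J, 3)
Function('o')(f) = Add(Pow(f, 2), Mul(Rational(3, 4), f)) (Function('o')(f) = Add(Add(Pow(f, 2), Mul(Rational(-1, 4), f)), f) = Add(Pow(f, 2), Mul(Rational(3, 4), f)))
Function('R')(O) = Add(Rational(19901, 4), Mul(-7, O)) (Function('R')(O) = Add(14, Mul(-7, Add(O, Mul(-1, Mul(Rational(1, 4), Pow(-3, 3), Add(3, Mul(4, Pow(-3, 3)))))))) = Add(14, Mul(-7, Add(O, Mul(-1, Mul(Rational(1, 4), -27, Add(3, Mul(4, -27))))))) = Add(14, Mul(-7, Add(O, Mul(-1, Mul(Rational(1, 4), -27, Add(3, -108)))))) = Add(14, Mul(-7, Add(O, Mul(-1, Mul(Rational(1, 4), -27, -105))))) = Add(14, Mul(-7, Add(O, Mul(-1, Rational(2835, 4))))) = Add(14, Mul(-7, Add(O, Rational(-2835, 4)))) = Add(14, Mul(-7, Add(Rational(-2835, 4), O))) = Add(14, Add(Rational(19845, 4), Mul(-7, O))) = Add(Rational(19901, 4), Mul(-7, O)))
Mul(Function('R')(23), -35) = Mul(Add(Rational(19901, 4), Mul(-7, 23)), -35) = Mul(Add(Rational(19901, 4), -161), -35) = Mul(Rational(19257, 4), -35) = Rational(-673995, 4)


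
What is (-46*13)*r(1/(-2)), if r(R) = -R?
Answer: -299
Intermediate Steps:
(-46*13)*r(1/(-2)) = (-46*13)*(-1/(-2)) = -(-598)*(-1)/2 = -598*1/2 = -299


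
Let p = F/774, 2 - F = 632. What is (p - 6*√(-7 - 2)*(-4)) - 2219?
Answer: -95452/43 + 72*I ≈ -2219.8 + 72.0*I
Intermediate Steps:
F = -630 (F = 2 - 1*632 = 2 - 632 = -630)
p = -35/43 (p = -630/774 = -630*1/774 = -35/43 ≈ -0.81395)
(p - 6*√(-7 - 2)*(-4)) - 2219 = (-35/43 - 6*√(-7 - 2)*(-4)) - 2219 = (-35/43 - 6*√(-9)*(-4)) - 2219 = (-35/43 - 6*(3*I)*(-4)) - 2219 = (-35/43 - 18*I*(-4)) - 2219 = (-35/43 - (-72)*I) - 2219 = (-35/43 + 72*I) - 2219 = -95452/43 + 72*I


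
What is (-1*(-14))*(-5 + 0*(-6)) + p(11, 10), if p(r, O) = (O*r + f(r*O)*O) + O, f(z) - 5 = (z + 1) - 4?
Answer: 1170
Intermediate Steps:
f(z) = 2 + z (f(z) = 5 + ((z + 1) - 4) = 5 + ((1 + z) - 4) = 5 + (-3 + z) = 2 + z)
p(r, O) = O + O*r + O*(2 + O*r) (p(r, O) = (O*r + (2 + r*O)*O) + O = (O*r + (2 + O*r)*O) + O = (O*r + O*(2 + O*r)) + O = O + O*r + O*(2 + O*r))
(-1*(-14))*(-5 + 0*(-6)) + p(11, 10) = (-1*(-14))*(-5 + 0*(-6)) + 10*(3 + 11 + 10*11) = 14*(-5 + 0) + 10*(3 + 11 + 110) = 14*(-5) + 10*124 = -70 + 1240 = 1170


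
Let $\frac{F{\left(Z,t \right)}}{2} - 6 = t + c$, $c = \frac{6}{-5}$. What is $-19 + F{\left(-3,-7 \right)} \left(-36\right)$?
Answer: $\frac{697}{5} \approx 139.4$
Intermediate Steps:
$c = - \frac{6}{5}$ ($c = 6 \left(- \frac{1}{5}\right) = - \frac{6}{5} \approx -1.2$)
$F{\left(Z,t \right)} = \frac{48}{5} + 2 t$ ($F{\left(Z,t \right)} = 12 + 2 \left(t - \frac{6}{5}\right) = 12 + 2 \left(- \frac{6}{5} + t\right) = 12 + \left(- \frac{12}{5} + 2 t\right) = \frac{48}{5} + 2 t$)
$-19 + F{\left(-3,-7 \right)} \left(-36\right) = -19 + \left(\frac{48}{5} + 2 \left(-7\right)\right) \left(-36\right) = -19 + \left(\frac{48}{5} - 14\right) \left(-36\right) = -19 - - \frac{792}{5} = -19 + \frac{792}{5} = \frac{697}{5}$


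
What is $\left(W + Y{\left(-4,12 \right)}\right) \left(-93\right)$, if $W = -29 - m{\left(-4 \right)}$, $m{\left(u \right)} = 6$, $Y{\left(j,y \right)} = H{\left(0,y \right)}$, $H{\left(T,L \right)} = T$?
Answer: $3255$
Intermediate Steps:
$Y{\left(j,y \right)} = 0$
$W = -35$ ($W = -29 - 6 = -35$)
$\left(W + Y{\left(-4,12 \right)}\right) \left(-93\right) = \left(-35 + 0\right) \left(-93\right) = \left(-35\right) \left(-93\right) = 3255$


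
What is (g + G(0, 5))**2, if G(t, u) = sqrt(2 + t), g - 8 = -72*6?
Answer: (424 - sqrt(2))**2 ≈ 1.7858e+5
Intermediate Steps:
g = -424 (g = 8 - 72*6 = 8 - 432 = -424)
(g + G(0, 5))**2 = (-424 + sqrt(2 + 0))**2 = (-424 + sqrt(2))**2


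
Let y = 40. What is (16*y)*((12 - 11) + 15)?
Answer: 10240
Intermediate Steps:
(16*y)*((12 - 11) + 15) = (16*40)*((12 - 11) + 15) = 640*(1 + 15) = 640*16 = 10240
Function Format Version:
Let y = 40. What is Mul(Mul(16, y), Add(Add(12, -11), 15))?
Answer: 10240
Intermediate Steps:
Mul(Mul(16, y), Add(Add(12, -11), 15)) = Mul(Mul(16, 40), Add(Add(12, -11), 15)) = Mul(640, Add(1, 15)) = Mul(640, 16) = 10240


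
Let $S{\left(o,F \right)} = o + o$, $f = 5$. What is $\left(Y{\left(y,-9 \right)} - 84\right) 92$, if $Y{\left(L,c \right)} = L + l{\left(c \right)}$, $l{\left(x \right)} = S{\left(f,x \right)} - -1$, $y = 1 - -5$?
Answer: $-6164$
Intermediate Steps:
$S{\left(o,F \right)} = 2 o$
$y = 6$ ($y = 1 + 5 = 6$)
$l{\left(x \right)} = 11$ ($l{\left(x \right)} = 2 \cdot 5 - -1 = 10 + 1 = 11$)
$Y{\left(L,c \right)} = 11 + L$ ($Y{\left(L,c \right)} = L + 11 = 11 + L$)
$\left(Y{\left(y,-9 \right)} - 84\right) 92 = \left(\left(11 + 6\right) - 84\right) 92 = \left(17 - 84\right) 92 = \left(-67\right) 92 = -6164$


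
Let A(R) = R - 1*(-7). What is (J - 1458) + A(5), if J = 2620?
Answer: 1174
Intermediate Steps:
A(R) = 7 + R (A(R) = R + 7 = 7 + R)
(J - 1458) + A(5) = (2620 - 1458) + (7 + 5) = 1162 + 12 = 1174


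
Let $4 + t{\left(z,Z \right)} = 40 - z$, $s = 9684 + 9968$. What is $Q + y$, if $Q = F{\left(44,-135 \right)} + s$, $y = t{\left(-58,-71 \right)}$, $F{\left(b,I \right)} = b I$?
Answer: $13806$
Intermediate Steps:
$F{\left(b,I \right)} = I b$
$s = 19652$
$t{\left(z,Z \right)} = 36 - z$ ($t{\left(z,Z \right)} = -4 - \left(-40 + z\right) = 36 - z$)
$y = 94$ ($y = 36 - -58 = 36 + 58 = 94$)
$Q = 13712$ ($Q = \left(-135\right) 44 + 19652 = -5940 + 19652 = 13712$)
$Q + y = 13712 + 94 = 13806$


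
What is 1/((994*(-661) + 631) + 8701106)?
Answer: 1/8044703 ≈ 1.2431e-7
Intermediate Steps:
1/((994*(-661) + 631) + 8701106) = 1/((-657034 + 631) + 8701106) = 1/(-656403 + 8701106) = 1/8044703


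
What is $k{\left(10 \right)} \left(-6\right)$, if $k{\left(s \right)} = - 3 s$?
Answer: $180$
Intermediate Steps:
$k{\left(10 \right)} \left(-6\right) = \left(-3\right) 10 \left(-6\right) = \left(-30\right) \left(-6\right) = 180$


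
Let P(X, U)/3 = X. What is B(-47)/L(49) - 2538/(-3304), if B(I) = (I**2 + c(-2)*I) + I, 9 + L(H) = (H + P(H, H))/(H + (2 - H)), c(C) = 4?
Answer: 3373989/147028 ≈ 22.948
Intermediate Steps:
P(X, U) = 3*X
L(H) = -9 + 2*H (L(H) = -9 + (H + 3*H)/(H + (2 - H)) = -9 + (4*H)/2 = -9 + (4*H)*(1/2) = -9 + 2*H)
B(I) = I**2 + 5*I (B(I) = (I**2 + 4*I) + I = I**2 + 5*I)
B(-47)/L(49) - 2538/(-3304) = (-47*(5 - 47))/(-9 + 2*49) - 2538/(-3304) = (-47*(-42))/(-9 + 98) - 2538*(-1/3304) = 1974/89 + 1269/1652 = 3373989/147028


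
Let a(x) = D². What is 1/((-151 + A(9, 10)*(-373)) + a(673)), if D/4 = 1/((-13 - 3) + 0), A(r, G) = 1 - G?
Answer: 16/51297 ≈ 0.00031191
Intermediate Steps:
D = -¼ (D = 4/((-13 - 3) + 0) = 4/(-16 + 0) = 4/(-16) = 4*(-1/16) = -¼ ≈ -0.25000)
a(x) = 1/16 (a(x) = (-¼)² = 1/16)
1/((-151 + A(9, 10)*(-373)) + a(673)) = 1/((-151 + (1 - 1*10)*(-373)) + 1/16) = 1/((-151 + (1 - 10)*(-373)) + 1/16) = 1/((-151 - 9*(-373)) + 1/16) = 1/((-151 + 3357) + 1/16) = 1/(3206 + 1/16) = 1/(51297/16) = 16/51297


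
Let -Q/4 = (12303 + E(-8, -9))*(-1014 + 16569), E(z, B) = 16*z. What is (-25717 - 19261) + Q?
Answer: -757573478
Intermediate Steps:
Q = -757528500 (Q = -4*(12303 + 16*(-8))*(-1014 + 16569) = -4*(12303 - 128)*15555 = -48700*15555 = -4*189382125 = -757528500)
(-25717 - 19261) + Q = (-25717 - 19261) - 757528500 = -44978 - 757528500 = -757573478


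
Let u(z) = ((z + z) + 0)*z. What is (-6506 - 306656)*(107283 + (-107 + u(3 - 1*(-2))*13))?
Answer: -33767005812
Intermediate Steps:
u(z) = 2*z**2 (u(z) = (2*z + 0)*z = (2*z)*z = 2*z**2)
(-6506 - 306656)*(107283 + (-107 + u(3 - 1*(-2))*13)) = (-6506 - 306656)*(107283 + (-107 + (2*(3 - 1*(-2))**2)*13)) = -313162*(107283 + (-107 + (2*(3 + 2)**2)*13)) = -313162*(107283 + (-107 + (2*5**2)*13)) = -313162*(107283 + (-107 + (2*25)*13)) = -313162*(107283 + (-107 + 50*13)) = -313162*(107283 + (-107 + 650)) = -313162*(107283 + 543) = -313162*107826 = -33767005812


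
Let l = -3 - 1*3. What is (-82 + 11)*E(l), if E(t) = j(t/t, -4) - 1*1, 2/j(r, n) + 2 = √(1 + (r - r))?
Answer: 213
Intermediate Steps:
l = -6 (l = -3 - 3 = -6)
j(r, n) = -2 (j(r, n) = 2/(-2 + √(1 + (r - r))) = 2/(-2 + √(1 + 0)) = 2/(-2 + √1) = 2/(-2 + 1) = 2/(-1) = 2*(-1) = -2)
E(t) = -3 (E(t) = -2 - 1*1 = -2 - 1 = -3)
(-82 + 11)*E(l) = (-82 + 11)*(-3) = -71*(-3) = 213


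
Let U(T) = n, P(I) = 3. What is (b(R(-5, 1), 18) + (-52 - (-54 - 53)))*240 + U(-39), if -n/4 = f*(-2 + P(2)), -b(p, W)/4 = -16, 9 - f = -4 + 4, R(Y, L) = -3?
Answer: 28524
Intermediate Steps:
f = 9 (f = 9 - (-4 + 4) = 9 - 1*0 = 9 + 0 = 9)
b(p, W) = 64 (b(p, W) = -4*(-16) = 64)
n = -36 (n = -36*(-2 + 3) = -36 ≈ -36.000)
U(T) = -36
(b(R(-5, 1), 18) + (-52 - (-54 - 53)))*240 + U(-39) = (64 + (-52 - (-54 - 53)))*240 - 36 = (64 + (-52 - 1*(-107)))*240 - 36 = (64 + (-52 + 107))*240 - 36 = (64 + 55)*240 - 36 = 119*240 - 36 = 28560 - 36 = 28524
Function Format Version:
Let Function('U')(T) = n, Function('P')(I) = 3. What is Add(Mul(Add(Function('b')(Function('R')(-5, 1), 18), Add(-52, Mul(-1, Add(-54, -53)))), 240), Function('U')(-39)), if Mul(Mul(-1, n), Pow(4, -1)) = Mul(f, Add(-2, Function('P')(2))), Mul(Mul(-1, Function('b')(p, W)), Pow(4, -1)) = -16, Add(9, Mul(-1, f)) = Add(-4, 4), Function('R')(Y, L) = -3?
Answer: 28524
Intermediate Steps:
f = 9 (f = Add(9, Mul(-1, Add(-4, 4))) = Add(9, Mul(-1, 0)) = Add(9, 0) = 9)
Function('b')(p, W) = 64 (Function('b')(p, W) = Mul(-4, -16) = 64)
n = -36 (n = Mul(-4, Mul(9, Add(-2, 3))) = Mul(-4, Mul(9, 1)) = Mul(-4, 9) = -36)
Function('U')(T) = -36
Add(Mul(Add(Function('b')(Function('R')(-5, 1), 18), Add(-52, Mul(-1, Add(-54, -53)))), 240), Function('U')(-39)) = Add(Mul(Add(64, Add(-52, Mul(-1, Add(-54, -53)))), 240), -36) = Add(Mul(Add(64, Add(-52, Mul(-1, -107))), 240), -36) = Add(Mul(Add(64, Add(-52, 107)), 240), -36) = Add(Mul(Add(64, 55), 240), -36) = Add(Mul(119, 240), -36) = Add(28560, -36) = 28524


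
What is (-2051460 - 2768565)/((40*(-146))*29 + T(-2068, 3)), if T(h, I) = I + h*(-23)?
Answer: 688575/17399 ≈ 39.576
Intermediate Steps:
T(h, I) = I - 23*h
(-2051460 - 2768565)/((40*(-146))*29 + T(-2068, 3)) = (-2051460 - 2768565)/((40*(-146))*29 + (3 - 23*(-2068))) = -4820025/(-5840*29 + (3 + 47564)) = -4820025/(-169360 + 47567) = -4820025/(-121793) = -4820025*(-1/121793) = 688575/17399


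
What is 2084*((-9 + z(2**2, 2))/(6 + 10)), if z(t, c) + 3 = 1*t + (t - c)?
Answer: -1563/2 ≈ -781.50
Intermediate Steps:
z(t, c) = -3 - c + 2*t (z(t, c) = -3 + (1*t + (t - c)) = -3 + (t + (t - c)) = -3 + (-c + 2*t) = -3 - c + 2*t)
2084*((-9 + z(2**2, 2))/(6 + 10)) = 2084*((-9 + (-3 - 1*2 + 2*2**2))/(6 + 10)) = 2084*((-9 + (-3 - 2 + 2*4))/16) = 2084*((-9 + (-3 - 2 + 8))*(1/16)) = 2084*((-9 + 3)*(1/16)) = 2084*(-6*1/16) = 2084*(-3/8) = -1563/2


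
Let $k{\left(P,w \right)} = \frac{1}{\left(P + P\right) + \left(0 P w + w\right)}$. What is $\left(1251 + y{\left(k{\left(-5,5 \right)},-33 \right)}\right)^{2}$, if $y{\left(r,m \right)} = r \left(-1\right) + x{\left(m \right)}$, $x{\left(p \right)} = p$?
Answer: $\frac{37100281}{25} \approx 1.484 \cdot 10^{6}$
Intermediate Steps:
$k{\left(P,w \right)} = \frac{1}{w + 2 P}$ ($k{\left(P,w \right)} = \frac{1}{2 P + \left(0 w + w\right)} = \frac{1}{2 P + \left(0 + w\right)} = \frac{1}{2 P + w} = \frac{1}{w + 2 P}$)
$y{\left(r,m \right)} = m - r$ ($y{\left(r,m \right)} = r \left(-1\right) + m = - r + m = m - r$)
$\left(1251 + y{\left(k{\left(-5,5 \right)},-33 \right)}\right)^{2} = \left(1251 - \left(33 + \frac{1}{5 + 2 \left(-5\right)}\right)\right)^{2} = \left(1251 - \left(33 + \frac{1}{5 - 10}\right)\right)^{2} = \left(1251 - \frac{164}{5}\right)^{2} = \left(\frac{6091}{5}\right)^{2} = \frac{37100281}{25}$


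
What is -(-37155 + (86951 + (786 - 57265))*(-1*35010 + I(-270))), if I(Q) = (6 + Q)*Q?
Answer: -1105182285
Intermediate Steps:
I(Q) = Q*(6 + Q)
-(-37155 + (86951 + (786 - 57265))*(-1*35010 + I(-270))) = -(-37155 + (86951 + (786 - 57265))*(-1*35010 - 270*(6 - 270))) = -(-37155 + (86951 - 56479)*(-35010 - 270*(-264))) = -(-37155 + 30472*(-35010 + 71280)) = -(-37155 + 30472*36270) = -(-37155 + 1105219440) = -1*1105182285 = -1105182285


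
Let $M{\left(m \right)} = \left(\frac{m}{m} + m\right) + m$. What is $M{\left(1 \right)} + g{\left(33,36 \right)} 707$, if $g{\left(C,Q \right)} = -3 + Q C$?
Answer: $837798$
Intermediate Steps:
$M{\left(m \right)} = 1 + 2 m$ ($M{\left(m \right)} = \left(1 + m\right) + m = 1 + 2 m$)
$g{\left(C,Q \right)} = -3 + C Q$
$M{\left(1 \right)} + g{\left(33,36 \right)} 707 = \left(1 + 2 \cdot 1\right) + \left(-3 + 33 \cdot 36\right) 707 = \left(1 + 2\right) + \left(-3 + 1188\right) 707 = 3 + 1185 \cdot 707 = 3 + 837795 = 837798$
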